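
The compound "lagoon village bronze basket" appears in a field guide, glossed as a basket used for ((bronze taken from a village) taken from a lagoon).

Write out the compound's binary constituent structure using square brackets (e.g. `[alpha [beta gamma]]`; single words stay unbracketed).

The outermost head in the paraphrase is "basket", modified by "lagoon village bronze".
Inside "lagoon village bronze": head "bronze" (specifically "village bronze"), modifier "lagoon".
Inside "village bronze": head "bronze", modifier "village".
So the structure is [[lagoon [village bronze]] basket].

[[lagoon [village bronze]] basket]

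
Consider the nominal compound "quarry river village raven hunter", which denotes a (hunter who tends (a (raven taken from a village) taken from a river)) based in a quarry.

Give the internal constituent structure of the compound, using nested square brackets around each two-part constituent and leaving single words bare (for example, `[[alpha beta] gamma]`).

[quarry [[river [village raven]] hunter]]

The outermost head in the paraphrase is "hunter" (specifically "river village raven hunter"), modified by "quarry".
Inside "river village raven hunter": head "hunter", modifier "river village raven".
Inside "river village raven": head "raven" (specifically "village raven"), modifier "river".
Inside "village raven": head "raven", modifier "village".
Putting it together: [quarry [[river [village raven]] hunter]].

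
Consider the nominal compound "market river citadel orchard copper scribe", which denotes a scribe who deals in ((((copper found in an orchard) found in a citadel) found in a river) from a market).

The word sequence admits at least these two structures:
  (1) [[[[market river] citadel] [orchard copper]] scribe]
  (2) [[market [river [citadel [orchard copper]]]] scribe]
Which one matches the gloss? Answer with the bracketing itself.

The paraphrase's head is the "scribe" part ("scribe"); its modifier is "market river citadel orchard copper".
That top-level split, carried through the inner groups, gives [[market [river [citadel [orchard copper]]]] scribe].

[[market [river [citadel [orchard copper]]]] scribe]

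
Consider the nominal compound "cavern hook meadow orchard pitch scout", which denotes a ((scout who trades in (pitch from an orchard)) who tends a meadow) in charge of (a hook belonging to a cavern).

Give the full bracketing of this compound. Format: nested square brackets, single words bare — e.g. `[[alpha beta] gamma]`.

Overall it is a kind of scout (specifically "meadow orchard pitch scout"); the modifier is "cavern hook".
"cavern hook" → head "hook", modifier "cavern".
"meadow orchard pitch scout" → head "scout" (specifically "orchard pitch scout"), modifier "meadow".
"orchard pitch scout" → head "scout", modifier "orchard pitch".
"orchard pitch" → head "pitch", modifier "orchard".
Putting it together: [[cavern hook] [meadow [[orchard pitch] scout]]].

[[cavern hook] [meadow [[orchard pitch] scout]]]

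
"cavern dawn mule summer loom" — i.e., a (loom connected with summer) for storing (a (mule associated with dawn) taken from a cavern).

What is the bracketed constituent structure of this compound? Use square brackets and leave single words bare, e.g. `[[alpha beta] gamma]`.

The outermost head in the paraphrase is "loom" (specifically "summer loom"), modified by "cavern dawn mule".
"cavern dawn mule" → head "mule" (specifically "dawn mule"), modifier "cavern".
"dawn mule" → head "mule", modifier "dawn".
"summer loom" → head "loom", modifier "summer".
Assembled: [[cavern [dawn mule]] [summer loom]].

[[cavern [dawn mule]] [summer loom]]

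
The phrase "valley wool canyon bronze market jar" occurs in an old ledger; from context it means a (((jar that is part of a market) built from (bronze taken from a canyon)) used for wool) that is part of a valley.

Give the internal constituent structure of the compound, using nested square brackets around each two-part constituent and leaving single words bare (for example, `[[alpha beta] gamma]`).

[valley [wool [[canyon bronze] [market jar]]]]

At the top level: head "jar" (specifically "wool canyon bronze market jar"); modifier "valley".
"wool canyon bronze market jar" → head "jar" (specifically "canyon bronze market jar"), modifier "wool".
"canyon bronze market jar" → head "jar" (specifically "market jar"), modifier "canyon bronze".
"canyon bronze" → head "bronze", modifier "canyon".
"market jar" → head "jar", modifier "market".
Assembled: [valley [wool [[canyon bronze] [market jar]]]].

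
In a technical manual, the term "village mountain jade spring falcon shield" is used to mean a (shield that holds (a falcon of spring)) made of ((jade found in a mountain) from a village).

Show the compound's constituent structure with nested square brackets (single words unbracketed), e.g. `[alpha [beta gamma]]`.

[[village [mountain jade]] [[spring falcon] shield]]

The outermost head in the paraphrase is "shield" (specifically "spring falcon shield"), modified by "village mountain jade".
"village mountain jade" → head "jade" (specifically "mountain jade"), modifier "village".
"mountain jade" → head "jade", modifier "mountain".
"spring falcon shield" → head "shield", modifier "spring falcon".
"spring falcon" → head "falcon", modifier "spring".
Assembled: [[village [mountain jade]] [[spring falcon] shield]].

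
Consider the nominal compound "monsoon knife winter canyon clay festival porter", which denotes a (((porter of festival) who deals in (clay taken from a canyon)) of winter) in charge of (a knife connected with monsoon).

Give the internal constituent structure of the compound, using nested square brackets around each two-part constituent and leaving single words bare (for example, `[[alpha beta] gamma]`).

Overall it is a kind of porter (specifically "winter canyon clay festival porter"); the modifier is "monsoon knife".
Within "monsoon knife", the head is "knife" and the modifier is "monsoon".
Within "winter canyon clay festival porter", the head is "porter" (specifically "canyon clay festival porter") and the modifier is "winter".
Within "canyon clay festival porter", the head is "porter" (specifically "festival porter") and the modifier is "canyon clay".
Within "canyon clay", the head is "clay" and the modifier is "canyon".
Within "festival porter", the head is "porter" and the modifier is "festival".
Assembled: [[monsoon knife] [winter [[canyon clay] [festival porter]]]].

[[monsoon knife] [winter [[canyon clay] [festival porter]]]]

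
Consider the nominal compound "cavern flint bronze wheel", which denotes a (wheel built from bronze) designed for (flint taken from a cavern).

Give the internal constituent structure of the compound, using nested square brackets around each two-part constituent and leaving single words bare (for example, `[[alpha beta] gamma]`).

Whole compound: head "wheel" (specifically "bronze wheel"), modifier "cavern flint".
Inside "cavern flint": head "flint", modifier "cavern".
Inside "bronze wheel": head "wheel", modifier "bronze".
Putting it together: [[cavern flint] [bronze wheel]].

[[cavern flint] [bronze wheel]]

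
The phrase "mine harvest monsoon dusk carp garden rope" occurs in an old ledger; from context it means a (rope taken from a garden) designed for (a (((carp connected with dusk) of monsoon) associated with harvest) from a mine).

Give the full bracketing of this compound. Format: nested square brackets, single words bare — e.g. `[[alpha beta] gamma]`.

Whole compound: head "rope" (specifically "garden rope"), modifier "mine harvest monsoon dusk carp".
Inside "mine harvest monsoon dusk carp": head "carp" (specifically "harvest monsoon dusk carp"), modifier "mine".
Inside "harvest monsoon dusk carp": head "carp" (specifically "monsoon dusk carp"), modifier "harvest".
Inside "monsoon dusk carp": head "carp" (specifically "dusk carp"), modifier "monsoon".
Inside "dusk carp": head "carp", modifier "dusk".
Inside "garden rope": head "rope", modifier "garden".
Assembled: [[mine [harvest [monsoon [dusk carp]]]] [garden rope]].

[[mine [harvest [monsoon [dusk carp]]]] [garden rope]]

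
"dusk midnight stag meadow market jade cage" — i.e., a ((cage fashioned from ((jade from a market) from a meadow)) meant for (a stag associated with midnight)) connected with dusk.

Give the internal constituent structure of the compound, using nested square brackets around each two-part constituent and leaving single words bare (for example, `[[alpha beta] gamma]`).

Overall it is a kind of cage (specifically "midnight stag meadow market jade cage"); the modifier is "dusk".
Within "midnight stag meadow market jade cage", the head is "cage" (specifically "meadow market jade cage") and the modifier is "midnight stag".
Within "midnight stag", the head is "stag" and the modifier is "midnight".
Within "meadow market jade cage", the head is "cage" and the modifier is "meadow market jade".
Within "meadow market jade", the head is "jade" (specifically "market jade") and the modifier is "meadow".
Within "market jade", the head is "jade" and the modifier is "market".
Assembled: [dusk [[midnight stag] [[meadow [market jade]] cage]]].

[dusk [[midnight stag] [[meadow [market jade]] cage]]]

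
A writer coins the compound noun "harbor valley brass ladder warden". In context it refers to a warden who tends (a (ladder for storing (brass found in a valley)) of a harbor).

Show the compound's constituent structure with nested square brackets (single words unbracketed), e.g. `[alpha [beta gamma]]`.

At the top level: head "warden"; modifier "harbor valley brass ladder".
"harbor valley brass ladder" → head "ladder" (specifically "valley brass ladder"), modifier "harbor".
"valley brass ladder" → head "ladder", modifier "valley brass".
"valley brass" → head "brass", modifier "valley".
Assembled: [[harbor [[valley brass] ladder]] warden].

[[harbor [[valley brass] ladder]] warden]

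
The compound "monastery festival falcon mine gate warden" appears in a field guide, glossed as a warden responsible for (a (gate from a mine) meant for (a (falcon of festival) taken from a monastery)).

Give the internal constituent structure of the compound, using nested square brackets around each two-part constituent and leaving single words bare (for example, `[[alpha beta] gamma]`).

[[[monastery [festival falcon]] [mine gate]] warden]

The outermost head in the paraphrase is "warden", modified by "monastery festival falcon mine gate".
Inside "monastery festival falcon mine gate": head "gate" (specifically "mine gate"), modifier "monastery festival falcon".
Inside "monastery festival falcon": head "falcon" (specifically "festival falcon"), modifier "monastery".
Inside "festival falcon": head "falcon", modifier "festival".
Inside "mine gate": head "gate", modifier "mine".
So the structure is [[[monastery [festival falcon]] [mine gate]] warden].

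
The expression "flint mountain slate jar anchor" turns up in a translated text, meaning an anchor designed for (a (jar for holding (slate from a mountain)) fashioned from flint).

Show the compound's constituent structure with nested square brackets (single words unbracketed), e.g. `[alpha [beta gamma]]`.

[[flint [[mountain slate] jar]] anchor]

At the top level: head "anchor"; modifier "flint mountain slate jar".
Within "flint mountain slate jar", the head is "jar" (specifically "mountain slate jar") and the modifier is "flint".
Within "mountain slate jar", the head is "jar" and the modifier is "mountain slate".
Within "mountain slate", the head is "slate" and the modifier is "mountain".
Putting it together: [[flint [[mountain slate] jar]] anchor].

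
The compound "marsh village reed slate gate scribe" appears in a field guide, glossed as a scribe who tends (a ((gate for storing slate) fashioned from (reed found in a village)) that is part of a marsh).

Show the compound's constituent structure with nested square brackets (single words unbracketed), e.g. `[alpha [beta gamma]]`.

[[marsh [[village reed] [slate gate]]] scribe]

The outermost head in the paraphrase is "scribe", modified by "marsh village reed slate gate".
"marsh village reed slate gate" → head "gate" (specifically "village reed slate gate"), modifier "marsh".
"village reed slate gate" → head "gate" (specifically "slate gate"), modifier "village reed".
"village reed" → head "reed", modifier "village".
"slate gate" → head "gate", modifier "slate".
Assembled: [[marsh [[village reed] [slate gate]]] scribe].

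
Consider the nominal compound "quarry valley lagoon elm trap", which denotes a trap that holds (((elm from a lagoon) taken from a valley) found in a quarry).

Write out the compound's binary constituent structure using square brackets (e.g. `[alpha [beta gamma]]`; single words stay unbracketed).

[[quarry [valley [lagoon elm]]] trap]

The outermost head in the paraphrase is "trap", modified by "quarry valley lagoon elm".
"quarry valley lagoon elm" → head "elm" (specifically "valley lagoon elm"), modifier "quarry".
"valley lagoon elm" → head "elm" (specifically "lagoon elm"), modifier "valley".
"lagoon elm" → head "elm", modifier "lagoon".
So the structure is [[quarry [valley [lagoon elm]]] trap].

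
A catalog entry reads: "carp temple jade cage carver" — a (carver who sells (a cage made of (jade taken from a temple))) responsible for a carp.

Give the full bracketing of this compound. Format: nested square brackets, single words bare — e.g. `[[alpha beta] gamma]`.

Overall it is a kind of carver (specifically "temple jade cage carver"); the modifier is "carp".
"temple jade cage carver" → head "carver", modifier "temple jade cage".
"temple jade cage" → head "cage", modifier "temple jade".
"temple jade" → head "jade", modifier "temple".
Putting it together: [carp [[[temple jade] cage] carver]].

[carp [[[temple jade] cage] carver]]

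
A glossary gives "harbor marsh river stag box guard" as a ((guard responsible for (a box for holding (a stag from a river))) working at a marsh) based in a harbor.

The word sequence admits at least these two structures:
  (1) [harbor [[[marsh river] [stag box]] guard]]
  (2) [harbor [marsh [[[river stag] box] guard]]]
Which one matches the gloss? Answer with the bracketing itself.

The paraphrase's head is the "guard" part ("marsh river stag box guard"); its modifier is "harbor".
That top-level split, carried through the inner groups, gives [harbor [marsh [[[river stag] box] guard]]].

[harbor [marsh [[[river stag] box] guard]]]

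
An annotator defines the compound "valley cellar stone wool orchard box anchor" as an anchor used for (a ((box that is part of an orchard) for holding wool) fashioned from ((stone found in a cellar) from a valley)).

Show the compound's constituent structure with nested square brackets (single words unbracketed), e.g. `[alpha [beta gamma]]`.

[[[valley [cellar stone]] [wool [orchard box]]] anchor]

At the top level: head "anchor"; modifier "valley cellar stone wool orchard box".
"valley cellar stone wool orchard box" → head "box" (specifically "wool orchard box"), modifier "valley cellar stone".
"valley cellar stone" → head "stone" (specifically "cellar stone"), modifier "valley".
"cellar stone" → head "stone", modifier "cellar".
"wool orchard box" → head "box" (specifically "orchard box"), modifier "wool".
"orchard box" → head "box", modifier "orchard".
Assembled: [[[valley [cellar stone]] [wool [orchard box]]] anchor].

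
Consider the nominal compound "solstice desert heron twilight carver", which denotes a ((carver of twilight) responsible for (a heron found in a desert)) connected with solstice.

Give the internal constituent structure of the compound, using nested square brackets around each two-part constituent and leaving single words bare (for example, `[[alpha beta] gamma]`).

Whole compound: head "carver" (specifically "desert heron twilight carver"), modifier "solstice".
Inside "desert heron twilight carver": head "carver" (specifically "twilight carver"), modifier "desert heron".
Inside "desert heron": head "heron", modifier "desert".
Inside "twilight carver": head "carver", modifier "twilight".
Assembled: [solstice [[desert heron] [twilight carver]]].

[solstice [[desert heron] [twilight carver]]]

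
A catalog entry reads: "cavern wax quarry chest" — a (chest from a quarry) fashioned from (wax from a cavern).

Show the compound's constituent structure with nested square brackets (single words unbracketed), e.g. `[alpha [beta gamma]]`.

[[cavern wax] [quarry chest]]

Whole compound: head "chest" (specifically "quarry chest"), modifier "cavern wax".
Inside "cavern wax": head "wax", modifier "cavern".
Inside "quarry chest": head "chest", modifier "quarry".
Assembled: [[cavern wax] [quarry chest]].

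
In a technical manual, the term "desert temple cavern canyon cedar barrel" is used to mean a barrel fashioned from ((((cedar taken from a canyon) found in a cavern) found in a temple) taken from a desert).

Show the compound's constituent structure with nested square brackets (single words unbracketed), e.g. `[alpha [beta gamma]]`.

[[desert [temple [cavern [canyon cedar]]]] barrel]

The outermost head in the paraphrase is "barrel", modified by "desert temple cavern canyon cedar".
Inside "desert temple cavern canyon cedar": head "cedar" (specifically "temple cavern canyon cedar"), modifier "desert".
Inside "temple cavern canyon cedar": head "cedar" (specifically "cavern canyon cedar"), modifier "temple".
Inside "cavern canyon cedar": head "cedar" (specifically "canyon cedar"), modifier "cavern".
Inside "canyon cedar": head "cedar", modifier "canyon".
Putting it together: [[desert [temple [cavern [canyon cedar]]]] barrel].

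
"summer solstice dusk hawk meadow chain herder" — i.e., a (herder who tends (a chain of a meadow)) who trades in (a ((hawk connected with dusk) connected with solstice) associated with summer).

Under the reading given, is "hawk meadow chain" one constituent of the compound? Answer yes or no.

The top-level split is [summer solstice dusk hawk] [meadow chain herder]; the full structure is [[summer [solstice [dusk hawk]]] [[meadow chain] herder]].
"hawk meadow chain" straddles a constituent boundary, so it is not a single unit.

no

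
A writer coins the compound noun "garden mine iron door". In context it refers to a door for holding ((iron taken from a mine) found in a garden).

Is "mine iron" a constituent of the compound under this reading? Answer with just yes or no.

yes

The paraphrase groups the words so that "mine iron" is one unit: it corresponds to a single parenthesized sub-phrase.
The full structure is [[garden [mine iron]] door], in which [mine iron] is a constituent.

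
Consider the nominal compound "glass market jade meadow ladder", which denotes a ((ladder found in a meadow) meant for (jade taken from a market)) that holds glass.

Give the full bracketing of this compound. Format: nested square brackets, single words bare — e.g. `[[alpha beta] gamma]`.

[glass [[market jade] [meadow ladder]]]

At the top level: head "ladder" (specifically "market jade meadow ladder"); modifier "glass".
Within "market jade meadow ladder", the head is "ladder" (specifically "meadow ladder") and the modifier is "market jade".
Within "market jade", the head is "jade" and the modifier is "market".
Within "meadow ladder", the head is "ladder" and the modifier is "meadow".
Assembled: [glass [[market jade] [meadow ladder]]].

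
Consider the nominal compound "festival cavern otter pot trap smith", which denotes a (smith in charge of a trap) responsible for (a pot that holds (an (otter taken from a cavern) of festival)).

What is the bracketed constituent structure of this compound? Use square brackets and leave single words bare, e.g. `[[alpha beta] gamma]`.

The outermost head in the paraphrase is "smith" (specifically "trap smith"), modified by "festival cavern otter pot".
"festival cavern otter pot" → head "pot", modifier "festival cavern otter".
"festival cavern otter" → head "otter" (specifically "cavern otter"), modifier "festival".
"cavern otter" → head "otter", modifier "cavern".
"trap smith" → head "smith", modifier "trap".
So the structure is [[[festival [cavern otter]] pot] [trap smith]].

[[[festival [cavern otter]] pot] [trap smith]]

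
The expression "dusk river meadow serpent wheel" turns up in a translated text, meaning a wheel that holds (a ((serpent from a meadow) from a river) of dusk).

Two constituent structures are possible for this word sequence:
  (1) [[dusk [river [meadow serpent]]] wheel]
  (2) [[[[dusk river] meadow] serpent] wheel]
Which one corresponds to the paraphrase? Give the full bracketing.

The paraphrase's head is the "wheel" part ("wheel"); its modifier is "dusk river meadow serpent".
That top-level split, carried through the inner groups, gives [[dusk [river [meadow serpent]]] wheel].

[[dusk [river [meadow serpent]]] wheel]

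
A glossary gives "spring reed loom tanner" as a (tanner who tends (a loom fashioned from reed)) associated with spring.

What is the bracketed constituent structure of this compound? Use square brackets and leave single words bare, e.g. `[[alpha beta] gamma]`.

[spring [[reed loom] tanner]]

At the top level: head "tanner" (specifically "reed loom tanner"); modifier "spring".
Within "reed loom tanner", the head is "tanner" and the modifier is "reed loom".
Within "reed loom", the head is "loom" and the modifier is "reed".
Putting it together: [spring [[reed loom] tanner]].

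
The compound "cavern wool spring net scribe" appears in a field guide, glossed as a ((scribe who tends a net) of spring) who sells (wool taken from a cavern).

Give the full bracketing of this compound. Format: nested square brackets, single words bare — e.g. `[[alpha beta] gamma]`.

[[cavern wool] [spring [net scribe]]]

Overall it is a kind of scribe (specifically "spring net scribe"); the modifier is "cavern wool".
Within "cavern wool", the head is "wool" and the modifier is "cavern".
Within "spring net scribe", the head is "scribe" (specifically "net scribe") and the modifier is "spring".
Within "net scribe", the head is "scribe" and the modifier is "net".
Putting it together: [[cavern wool] [spring [net scribe]]].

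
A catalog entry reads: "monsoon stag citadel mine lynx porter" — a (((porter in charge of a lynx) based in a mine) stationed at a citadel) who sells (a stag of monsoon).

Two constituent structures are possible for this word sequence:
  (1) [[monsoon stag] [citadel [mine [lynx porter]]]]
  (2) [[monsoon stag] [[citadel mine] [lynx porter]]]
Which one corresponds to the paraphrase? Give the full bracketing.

The paraphrase's head is the "porter" part ("citadel mine lynx porter"); its modifier is "monsoon stag".
That top-level split, carried through the inner groups, gives [[monsoon stag] [citadel [mine [lynx porter]]]].

[[monsoon stag] [citadel [mine [lynx porter]]]]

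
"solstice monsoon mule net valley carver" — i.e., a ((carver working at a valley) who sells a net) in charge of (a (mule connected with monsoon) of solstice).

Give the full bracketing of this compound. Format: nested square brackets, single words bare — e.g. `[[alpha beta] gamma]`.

[[solstice [monsoon mule]] [net [valley carver]]]

At the top level: head "carver" (specifically "net valley carver"); modifier "solstice monsoon mule".
Within "solstice monsoon mule", the head is "mule" (specifically "monsoon mule") and the modifier is "solstice".
Within "monsoon mule", the head is "mule" and the modifier is "monsoon".
Within "net valley carver", the head is "carver" (specifically "valley carver") and the modifier is "net".
Within "valley carver", the head is "carver" and the modifier is "valley".
Putting it together: [[solstice [monsoon mule]] [net [valley carver]]].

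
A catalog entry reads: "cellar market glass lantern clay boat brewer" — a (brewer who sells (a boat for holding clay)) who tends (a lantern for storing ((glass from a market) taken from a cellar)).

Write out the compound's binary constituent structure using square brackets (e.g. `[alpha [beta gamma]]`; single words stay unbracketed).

[[[cellar [market glass]] lantern] [[clay boat] brewer]]

Overall it is a kind of brewer (specifically "clay boat brewer"); the modifier is "cellar market glass lantern".
Inside "cellar market glass lantern": head "lantern", modifier "cellar market glass".
Inside "cellar market glass": head "glass" (specifically "market glass"), modifier "cellar".
Inside "market glass": head "glass", modifier "market".
Inside "clay boat brewer": head "brewer", modifier "clay boat".
Inside "clay boat": head "boat", modifier "clay".
So the structure is [[[cellar [market glass]] lantern] [[clay boat] brewer]].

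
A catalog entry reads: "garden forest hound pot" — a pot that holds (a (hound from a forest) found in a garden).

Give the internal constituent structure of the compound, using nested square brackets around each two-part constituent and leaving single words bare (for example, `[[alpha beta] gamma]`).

Whole compound: head "pot", modifier "garden forest hound".
"garden forest hound" → head "hound" (specifically "forest hound"), modifier "garden".
"forest hound" → head "hound", modifier "forest".
Assembled: [[garden [forest hound]] pot].

[[garden [forest hound]] pot]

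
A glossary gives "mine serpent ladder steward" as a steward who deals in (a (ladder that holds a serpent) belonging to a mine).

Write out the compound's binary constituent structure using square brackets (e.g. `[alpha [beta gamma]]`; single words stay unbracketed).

Whole compound: head "steward", modifier "mine serpent ladder".
"mine serpent ladder" → head "ladder" (specifically "serpent ladder"), modifier "mine".
"serpent ladder" → head "ladder", modifier "serpent".
So the structure is [[mine [serpent ladder]] steward].

[[mine [serpent ladder]] steward]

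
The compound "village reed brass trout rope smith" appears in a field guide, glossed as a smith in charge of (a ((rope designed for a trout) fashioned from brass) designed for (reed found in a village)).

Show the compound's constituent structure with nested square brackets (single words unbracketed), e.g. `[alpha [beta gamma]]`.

At the top level: head "smith"; modifier "village reed brass trout rope".
Inside "village reed brass trout rope": head "rope" (specifically "brass trout rope"), modifier "village reed".
Inside "village reed": head "reed", modifier "village".
Inside "brass trout rope": head "rope" (specifically "trout rope"), modifier "brass".
Inside "trout rope": head "rope", modifier "trout".
Assembled: [[[village reed] [brass [trout rope]]] smith].

[[[village reed] [brass [trout rope]]] smith]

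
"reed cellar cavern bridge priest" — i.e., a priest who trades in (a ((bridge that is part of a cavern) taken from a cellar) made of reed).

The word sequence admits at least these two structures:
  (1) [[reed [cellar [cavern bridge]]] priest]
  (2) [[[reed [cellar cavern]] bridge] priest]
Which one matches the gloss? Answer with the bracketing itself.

[[reed [cellar [cavern bridge]]] priest]

The paraphrase's head is the "priest" part ("priest"); its modifier is "reed cellar cavern bridge".
That top-level split, carried through the inner groups, gives [[reed [cellar [cavern bridge]]] priest].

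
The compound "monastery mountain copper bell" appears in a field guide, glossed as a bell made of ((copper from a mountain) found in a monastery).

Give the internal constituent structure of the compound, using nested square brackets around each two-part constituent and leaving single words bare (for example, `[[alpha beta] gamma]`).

Overall it is a kind of bell; the modifier is "monastery mountain copper".
Inside "monastery mountain copper": head "copper" (specifically "mountain copper"), modifier "monastery".
Inside "mountain copper": head "copper", modifier "mountain".
Putting it together: [[monastery [mountain copper]] bell].

[[monastery [mountain copper]] bell]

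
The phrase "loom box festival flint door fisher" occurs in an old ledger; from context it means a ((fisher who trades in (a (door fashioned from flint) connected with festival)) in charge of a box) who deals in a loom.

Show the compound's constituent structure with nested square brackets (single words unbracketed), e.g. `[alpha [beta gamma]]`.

The outermost head in the paraphrase is "fisher" (specifically "box festival flint door fisher"), modified by "loom".
Inside "box festival flint door fisher": head "fisher" (specifically "festival flint door fisher"), modifier "box".
Inside "festival flint door fisher": head "fisher", modifier "festival flint door".
Inside "festival flint door": head "door" (specifically "flint door"), modifier "festival".
Inside "flint door": head "door", modifier "flint".
Putting it together: [loom [box [[festival [flint door]] fisher]]].

[loom [box [[festival [flint door]] fisher]]]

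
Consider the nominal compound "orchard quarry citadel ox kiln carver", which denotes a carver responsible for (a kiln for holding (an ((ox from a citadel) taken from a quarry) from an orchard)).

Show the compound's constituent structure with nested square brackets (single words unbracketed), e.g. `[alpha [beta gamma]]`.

Whole compound: head "carver", modifier "orchard quarry citadel ox kiln".
"orchard quarry citadel ox kiln" → head "kiln", modifier "orchard quarry citadel ox".
"orchard quarry citadel ox" → head "ox" (specifically "quarry citadel ox"), modifier "orchard".
"quarry citadel ox" → head "ox" (specifically "citadel ox"), modifier "quarry".
"citadel ox" → head "ox", modifier "citadel".
Assembled: [[[orchard [quarry [citadel ox]]] kiln] carver].

[[[orchard [quarry [citadel ox]]] kiln] carver]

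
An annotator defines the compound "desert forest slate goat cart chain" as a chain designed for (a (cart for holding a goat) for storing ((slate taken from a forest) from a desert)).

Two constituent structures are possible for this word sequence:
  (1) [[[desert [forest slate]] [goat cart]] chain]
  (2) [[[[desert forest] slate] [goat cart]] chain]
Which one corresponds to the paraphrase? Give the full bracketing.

The paraphrase's head is the "chain" part ("chain"); its modifier is "desert forest slate goat cart".
That top-level split, carried through the inner groups, gives [[[desert [forest slate]] [goat cart]] chain].

[[[desert [forest slate]] [goat cart]] chain]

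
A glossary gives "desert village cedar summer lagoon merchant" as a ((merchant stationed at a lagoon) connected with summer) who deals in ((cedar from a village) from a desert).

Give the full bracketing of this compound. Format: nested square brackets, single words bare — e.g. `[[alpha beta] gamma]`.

[[desert [village cedar]] [summer [lagoon merchant]]]

Overall it is a kind of merchant (specifically "summer lagoon merchant"); the modifier is "desert village cedar".
Inside "desert village cedar": head "cedar" (specifically "village cedar"), modifier "desert".
Inside "village cedar": head "cedar", modifier "village".
Inside "summer lagoon merchant": head "merchant" (specifically "lagoon merchant"), modifier "summer".
Inside "lagoon merchant": head "merchant", modifier "lagoon".
Assembled: [[desert [village cedar]] [summer [lagoon merchant]]].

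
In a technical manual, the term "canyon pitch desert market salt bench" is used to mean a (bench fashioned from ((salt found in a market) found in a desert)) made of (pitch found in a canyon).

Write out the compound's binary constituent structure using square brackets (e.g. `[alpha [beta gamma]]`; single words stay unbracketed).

[[canyon pitch] [[desert [market salt]] bench]]

Overall it is a kind of bench (specifically "desert market salt bench"); the modifier is "canyon pitch".
"canyon pitch" → head "pitch", modifier "canyon".
"desert market salt bench" → head "bench", modifier "desert market salt".
"desert market salt" → head "salt" (specifically "market salt"), modifier "desert".
"market salt" → head "salt", modifier "market".
Assembled: [[canyon pitch] [[desert [market salt]] bench]].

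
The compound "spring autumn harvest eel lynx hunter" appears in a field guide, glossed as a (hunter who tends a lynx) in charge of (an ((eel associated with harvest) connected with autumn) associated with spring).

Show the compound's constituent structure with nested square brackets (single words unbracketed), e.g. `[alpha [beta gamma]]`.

[[spring [autumn [harvest eel]]] [lynx hunter]]

Whole compound: head "hunter" (specifically "lynx hunter"), modifier "spring autumn harvest eel".
Within "spring autumn harvest eel", the head is "eel" (specifically "autumn harvest eel") and the modifier is "spring".
Within "autumn harvest eel", the head is "eel" (specifically "harvest eel") and the modifier is "autumn".
Within "harvest eel", the head is "eel" and the modifier is "harvest".
Within "lynx hunter", the head is "hunter" and the modifier is "lynx".
Assembled: [[spring [autumn [harvest eel]]] [lynx hunter]].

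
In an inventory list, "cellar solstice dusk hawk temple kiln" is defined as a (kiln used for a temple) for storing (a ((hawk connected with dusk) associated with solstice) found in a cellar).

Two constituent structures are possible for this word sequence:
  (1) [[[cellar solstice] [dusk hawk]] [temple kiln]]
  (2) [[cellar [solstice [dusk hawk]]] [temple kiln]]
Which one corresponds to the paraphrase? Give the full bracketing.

The paraphrase's head is the "kiln" part ("temple kiln"); its modifier is "cellar solstice dusk hawk".
That top-level split, carried through the inner groups, gives [[cellar [solstice [dusk hawk]]] [temple kiln]].

[[cellar [solstice [dusk hawk]]] [temple kiln]]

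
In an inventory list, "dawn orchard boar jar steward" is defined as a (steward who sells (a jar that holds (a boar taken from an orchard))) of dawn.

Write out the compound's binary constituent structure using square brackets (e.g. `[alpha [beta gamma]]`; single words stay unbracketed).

[dawn [[[orchard boar] jar] steward]]

Overall it is a kind of steward (specifically "orchard boar jar steward"); the modifier is "dawn".
Inside "orchard boar jar steward": head "steward", modifier "orchard boar jar".
Inside "orchard boar jar": head "jar", modifier "orchard boar".
Inside "orchard boar": head "boar", modifier "orchard".
Assembled: [dawn [[[orchard boar] jar] steward]].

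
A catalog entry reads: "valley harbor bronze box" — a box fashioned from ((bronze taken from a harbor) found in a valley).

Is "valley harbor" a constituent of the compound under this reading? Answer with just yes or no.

The top-level split is [valley harbor bronze] [box]; the full structure is [[valley [harbor bronze]] box].
"valley harbor" straddles a constituent boundary, so it is not a single unit.

no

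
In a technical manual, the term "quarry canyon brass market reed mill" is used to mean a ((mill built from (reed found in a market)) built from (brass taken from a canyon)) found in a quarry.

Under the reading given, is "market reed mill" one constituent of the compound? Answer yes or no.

The paraphrase groups the words so that "market reed mill" is one unit: it corresponds to a single parenthesized sub-phrase.
The full structure is [quarry [[canyon brass] [[market reed] mill]]], in which [market reed mill] is a constituent.

yes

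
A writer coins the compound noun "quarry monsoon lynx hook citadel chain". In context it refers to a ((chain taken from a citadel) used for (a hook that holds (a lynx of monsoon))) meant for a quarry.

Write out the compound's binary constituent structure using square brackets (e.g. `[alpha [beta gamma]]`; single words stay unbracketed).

Whole compound: head "chain" (specifically "monsoon lynx hook citadel chain"), modifier "quarry".
"monsoon lynx hook citadel chain" → head "chain" (specifically "citadel chain"), modifier "monsoon lynx hook".
"monsoon lynx hook" → head "hook", modifier "monsoon lynx".
"monsoon lynx" → head "lynx", modifier "monsoon".
"citadel chain" → head "chain", modifier "citadel".
So the structure is [quarry [[[monsoon lynx] hook] [citadel chain]]].

[quarry [[[monsoon lynx] hook] [citadel chain]]]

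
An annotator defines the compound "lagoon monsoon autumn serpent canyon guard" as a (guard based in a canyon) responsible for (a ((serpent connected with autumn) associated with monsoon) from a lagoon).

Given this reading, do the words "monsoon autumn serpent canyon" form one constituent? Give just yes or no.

The top-level split is [lagoon monsoon autumn serpent] [canyon guard]; the full structure is [[lagoon [monsoon [autumn serpent]]] [canyon guard]].
"monsoon autumn serpent canyon" straddles a constituent boundary, so it is not a single unit.

no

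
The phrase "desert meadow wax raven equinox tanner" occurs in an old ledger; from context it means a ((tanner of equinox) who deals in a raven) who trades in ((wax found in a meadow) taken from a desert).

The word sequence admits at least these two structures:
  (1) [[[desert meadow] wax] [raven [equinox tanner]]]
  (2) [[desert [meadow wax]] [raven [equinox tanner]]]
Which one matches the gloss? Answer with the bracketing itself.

The paraphrase's head is the "tanner" part ("raven equinox tanner"); its modifier is "desert meadow wax".
That top-level split, carried through the inner groups, gives [[desert [meadow wax]] [raven [equinox tanner]]].

[[desert [meadow wax]] [raven [equinox tanner]]]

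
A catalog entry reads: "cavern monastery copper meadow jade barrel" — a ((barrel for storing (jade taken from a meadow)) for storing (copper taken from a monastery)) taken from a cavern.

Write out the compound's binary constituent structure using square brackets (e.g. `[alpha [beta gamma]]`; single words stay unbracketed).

The outermost head in the paraphrase is "barrel" (specifically "monastery copper meadow jade barrel"), modified by "cavern".
"monastery copper meadow jade barrel" → head "barrel" (specifically "meadow jade barrel"), modifier "monastery copper".
"monastery copper" → head "copper", modifier "monastery".
"meadow jade barrel" → head "barrel", modifier "meadow jade".
"meadow jade" → head "jade", modifier "meadow".
Assembled: [cavern [[monastery copper] [[meadow jade] barrel]]].

[cavern [[monastery copper] [[meadow jade] barrel]]]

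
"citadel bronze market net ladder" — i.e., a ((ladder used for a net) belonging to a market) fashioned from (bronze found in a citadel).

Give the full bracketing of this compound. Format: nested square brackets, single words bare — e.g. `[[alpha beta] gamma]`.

[[citadel bronze] [market [net ladder]]]

The outermost head in the paraphrase is "ladder" (specifically "market net ladder"), modified by "citadel bronze".
Within "citadel bronze", the head is "bronze" and the modifier is "citadel".
Within "market net ladder", the head is "ladder" (specifically "net ladder") and the modifier is "market".
Within "net ladder", the head is "ladder" and the modifier is "net".
Assembled: [[citadel bronze] [market [net ladder]]].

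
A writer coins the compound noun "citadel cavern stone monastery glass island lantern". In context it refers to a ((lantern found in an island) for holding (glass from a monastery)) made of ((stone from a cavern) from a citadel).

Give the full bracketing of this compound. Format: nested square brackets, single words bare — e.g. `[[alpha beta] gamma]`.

At the top level: head "lantern" (specifically "monastery glass island lantern"); modifier "citadel cavern stone".
Within "citadel cavern stone", the head is "stone" (specifically "cavern stone") and the modifier is "citadel".
Within "cavern stone", the head is "stone" and the modifier is "cavern".
Within "monastery glass island lantern", the head is "lantern" (specifically "island lantern") and the modifier is "monastery glass".
Within "monastery glass", the head is "glass" and the modifier is "monastery".
Within "island lantern", the head is "lantern" and the modifier is "island".
Assembled: [[citadel [cavern stone]] [[monastery glass] [island lantern]]].

[[citadel [cavern stone]] [[monastery glass] [island lantern]]]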